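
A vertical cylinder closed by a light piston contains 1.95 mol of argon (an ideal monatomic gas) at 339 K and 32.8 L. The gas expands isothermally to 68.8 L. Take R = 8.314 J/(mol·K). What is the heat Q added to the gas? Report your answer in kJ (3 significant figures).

Isothermal ⇒ ΔU = 0, so Q = W = nRT ln(V₂/V₁).
Q = (1.95)(8.314)(339) ln(68.8/32.8) = 5496 × 0.7408 = 4071 J.

Q ≈ 4.07 kJ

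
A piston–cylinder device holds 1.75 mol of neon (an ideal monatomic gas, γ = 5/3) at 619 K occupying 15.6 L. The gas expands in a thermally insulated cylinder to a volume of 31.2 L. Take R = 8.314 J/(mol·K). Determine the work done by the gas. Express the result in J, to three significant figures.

Adiabatic: TV^(γ−1) = const with γ = 5/3.
T₂ = T₁ (V₁/V₂)^(γ−1) = 619 × (15.6/31.2)^0.667 = 619 × 0.63 = 389.9 K.
W_by = nCᵥ(T₁ − T₂) = (1.75)(12.47)(619 − 389.9) = 4999 J.

W ≈ 5000 J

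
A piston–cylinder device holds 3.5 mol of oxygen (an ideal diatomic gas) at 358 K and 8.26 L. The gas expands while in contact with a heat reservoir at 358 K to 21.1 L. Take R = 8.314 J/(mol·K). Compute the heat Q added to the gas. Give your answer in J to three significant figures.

Q ≈ 9770 J

Isothermal ⇒ ΔU = 0, so Q = W = nRT ln(V₂/V₁).
Q = (3.5)(8.314)(358) ln(21.1/8.26) = 10417 × 0.9378 = 9770 J.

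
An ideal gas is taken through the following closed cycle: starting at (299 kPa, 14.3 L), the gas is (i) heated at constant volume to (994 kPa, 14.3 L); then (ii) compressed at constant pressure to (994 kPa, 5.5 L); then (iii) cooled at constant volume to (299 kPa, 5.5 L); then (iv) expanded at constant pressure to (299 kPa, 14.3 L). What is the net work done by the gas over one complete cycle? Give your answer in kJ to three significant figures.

Constant-volume legs do no work.
W(ii) = (994)(5.5 − 14.3) = -8747 J; W(iv) = (299)(14.3 − 5.5) = 2631 J.
W_net = -8747 + 2631 = -6116 J (the counter-clockwise enclosed area).

W_net ≈ -6.12 kJ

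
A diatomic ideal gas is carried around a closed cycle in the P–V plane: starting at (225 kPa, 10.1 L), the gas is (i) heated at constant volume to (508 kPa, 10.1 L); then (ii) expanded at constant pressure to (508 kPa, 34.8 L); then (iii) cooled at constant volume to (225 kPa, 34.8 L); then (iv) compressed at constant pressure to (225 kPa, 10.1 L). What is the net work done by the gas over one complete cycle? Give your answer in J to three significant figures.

Constant-volume legs do no work.
W(ii) = (508)(34.8 − 10.1) = 12548 J; W(iv) = (225)(10.1 − 34.8) = -5557 J.
W_net = 12548 − 5557 = 6990 J (the clockwise enclosed area).

W_net ≈ 6990 J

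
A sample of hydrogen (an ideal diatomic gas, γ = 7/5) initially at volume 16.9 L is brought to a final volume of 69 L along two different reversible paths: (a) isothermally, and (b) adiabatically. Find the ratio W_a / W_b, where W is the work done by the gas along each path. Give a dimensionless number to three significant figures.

Path (a) isothermal: W = P₁V₁ ln(V₂/V₁) → W_a/(P₁V₁) = 1.407.
Path (b) adiabatic: W = P₁V₁(1 − (V₁/V₂)^(γ−1))/(γ−1) → W_b/(P₁V₁) = 1.076.
W_a / W_b = 1.407 / 1.076 = 1.308.

W_a / W_b ≈ 1.31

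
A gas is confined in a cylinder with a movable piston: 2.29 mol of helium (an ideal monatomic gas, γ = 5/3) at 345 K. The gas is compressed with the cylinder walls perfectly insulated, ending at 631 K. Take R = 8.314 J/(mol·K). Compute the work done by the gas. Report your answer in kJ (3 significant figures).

Adiabatic ⇒ Q = 0, so W_by = −ΔU = nCᵥ(T₁ − T₂).
Cᵥ = 3R/2 = 12.47 J/(mol·K).
W = (2.29)(12.47)(345 − 631) = -8168 J.

W ≈ -8.17 kJ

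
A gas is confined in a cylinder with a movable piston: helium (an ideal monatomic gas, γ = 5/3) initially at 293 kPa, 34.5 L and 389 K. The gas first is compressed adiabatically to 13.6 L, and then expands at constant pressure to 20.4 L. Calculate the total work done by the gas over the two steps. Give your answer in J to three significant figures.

W_total ≈ -3640 J

Step 1 (adiabatic): W = (P₁V₁ − P₂V₂)/(γ−1) = (10108 − 18802)/0.667 = -13040 J.
After step 1: P = 1383 kPa, V = 13.6 L, T = 723.6 K.
Step 2 (isobaric): W = PΔV = (1383 kPa)(20.4 − 13.6 L) = 9401 J.
W_total = -13040 + 9401 = -3639 J.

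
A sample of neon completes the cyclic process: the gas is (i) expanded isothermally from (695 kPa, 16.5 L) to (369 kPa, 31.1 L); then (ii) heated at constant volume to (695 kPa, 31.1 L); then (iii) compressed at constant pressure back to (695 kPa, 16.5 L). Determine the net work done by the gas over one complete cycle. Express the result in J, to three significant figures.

W_net ≈ -2880 J

Leg (i): W = PᵢVᵢ ln(V_f/Vᵢ) = (11468) ln(31.1/16.5) = 7269 J.
Leg (ii): W = 0.
Leg (iii): W = PΔV = (695)(16.5 − 31.1) = -10147 J.
W_net = 7269 − 10147 = -2878 J.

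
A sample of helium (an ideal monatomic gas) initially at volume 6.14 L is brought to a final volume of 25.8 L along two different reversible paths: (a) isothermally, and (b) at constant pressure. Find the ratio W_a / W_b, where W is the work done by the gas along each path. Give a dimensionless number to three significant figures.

W_a / W_b ≈ 0.448

Path (a) isothermal: W = P₁V₁ ln(V₂/V₁) → W_a/(P₁V₁) = 1.436.
Path (b) isobaric: W = P₁(V₂ − V₁) → W_b/(P₁V₁) = 3.202.
W_a / W_b = 1.436 / 3.202 = 0.4483.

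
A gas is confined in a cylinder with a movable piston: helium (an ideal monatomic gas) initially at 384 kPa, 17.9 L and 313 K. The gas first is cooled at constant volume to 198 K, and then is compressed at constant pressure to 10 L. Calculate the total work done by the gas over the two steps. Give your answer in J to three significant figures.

Step 1 (isochoric): W = 0 (constant volume).
After step 1: P = 242.9 kPa (V unchanged).
Step 2 (isobaric): W = PΔV = (242.9 kPa)(10 − 17.9 L) = -1919 J.
W_total = 0 − 1919 = -1919 J.

W_total ≈ -1920 J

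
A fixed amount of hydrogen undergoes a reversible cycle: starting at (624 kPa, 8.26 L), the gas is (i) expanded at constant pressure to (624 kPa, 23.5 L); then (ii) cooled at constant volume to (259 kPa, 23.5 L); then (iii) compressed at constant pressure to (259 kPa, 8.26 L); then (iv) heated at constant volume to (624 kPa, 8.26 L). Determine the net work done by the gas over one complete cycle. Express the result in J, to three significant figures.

W_net ≈ 5560 J

Constant-volume legs do no work.
W(i) = (624)(23.5 − 8.26) = 9510 J; W(iii) = (259)(8.26 − 23.5) = -3947 J.
W_net = 9510 − 3947 = 5563 J (the clockwise enclosed area).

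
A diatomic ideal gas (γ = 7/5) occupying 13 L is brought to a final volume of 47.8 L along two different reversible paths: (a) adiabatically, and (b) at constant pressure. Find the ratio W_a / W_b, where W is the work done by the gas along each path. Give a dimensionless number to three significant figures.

Path (a) adiabatic: W = P₁V₁(1 − (V₁/V₂)^(γ−1))/(γ−1) → W_a/(P₁V₁) = 1.015.
Path (b) isobaric: W = P₁(V₂ − V₁) → W_b/(P₁V₁) = 2.677.
W_a / W_b = 1.015 / 2.677 = 0.3791.

W_a / W_b ≈ 0.379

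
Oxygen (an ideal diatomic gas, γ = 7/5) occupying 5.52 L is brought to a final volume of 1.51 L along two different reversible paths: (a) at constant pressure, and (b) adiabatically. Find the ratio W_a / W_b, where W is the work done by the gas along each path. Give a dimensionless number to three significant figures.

W_a / W_b ≈ 0.428

Path (a) isobaric: W = P₁(V₂ − V₁) → W_a/(P₁V₁) = -0.7264.
Path (b) adiabatic: W = P₁V₁(1 − (V₁/V₂)^(γ−1))/(γ−1) → W_b/(P₁V₁) = -1.699.
W_a / W_b = -0.7264 / -1.699 = 0.4276.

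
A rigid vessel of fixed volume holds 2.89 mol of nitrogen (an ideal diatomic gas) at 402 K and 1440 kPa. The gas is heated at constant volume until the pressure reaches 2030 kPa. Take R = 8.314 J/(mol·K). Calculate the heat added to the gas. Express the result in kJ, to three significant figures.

Constant volume ⇒ W = 0, so Q = ΔU = nCᵥΔT with Cᵥ = 5R/2 = 20.79 J/(mol·K).
At constant V, T₂/T₁ = P₂/P₁ ⇒ ΔT = T₁(P₂/P₁ − 1) = 402·(2030/1440 − 1) = 164.7 K.
ΔU = (2.89)(20.79)(164.7) = 9894 J.

Q ≈ 9.89 kJ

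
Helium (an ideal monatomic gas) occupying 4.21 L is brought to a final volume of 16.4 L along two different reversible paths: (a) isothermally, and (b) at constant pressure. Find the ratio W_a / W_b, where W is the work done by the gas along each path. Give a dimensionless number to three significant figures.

W_a / W_b ≈ 0.470

Path (a) isothermal: W = P₁V₁ ln(V₂/V₁) → W_a/(P₁V₁) = 1.36.
Path (b) isobaric: W = P₁(V₂ − V₁) → W_b/(P₁V₁) = 2.895.
W_a / W_b = 1.36 / 2.895 = 0.4696.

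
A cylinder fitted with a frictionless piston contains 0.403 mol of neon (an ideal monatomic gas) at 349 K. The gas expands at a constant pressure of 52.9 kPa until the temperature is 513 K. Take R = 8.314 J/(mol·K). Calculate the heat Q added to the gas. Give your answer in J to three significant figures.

Isobaric: W = nRΔT = (0.403)(8.314)(164) = 549.5 J.
ΔU = nCᵥΔT with Cᵥ = 3R/2: ΔU = (0.403)(12.47)(164) = 824.2 J.
Q = ΔU + W = 824.2 + 549.5 = 1374 J.

Q ≈ 1370 J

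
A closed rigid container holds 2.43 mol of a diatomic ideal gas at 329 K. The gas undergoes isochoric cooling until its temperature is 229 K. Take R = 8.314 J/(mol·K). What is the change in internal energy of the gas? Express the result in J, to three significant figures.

ΔU ≈ -5050 J

Constant volume ⇒ W = 0, so Q = ΔU = nCᵥΔT with Cᵥ = 5R/2 = 20.79 J/(mol·K).
ΔU = (2.43)(20.79)(229 − 329) = -5051 J.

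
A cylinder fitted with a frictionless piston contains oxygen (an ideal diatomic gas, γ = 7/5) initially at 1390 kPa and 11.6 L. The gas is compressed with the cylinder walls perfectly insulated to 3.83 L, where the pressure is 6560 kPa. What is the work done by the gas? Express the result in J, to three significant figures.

Adiabatic: W = (P₁V₁ − P₂V₂)/(γ − 1) with γ = 7/5.
P₁V₁ = 16124 J, P₂V₂ = 25125 J.
W = (16124 − 25125) / 0.4 = -22502 J.

W ≈ -22500 J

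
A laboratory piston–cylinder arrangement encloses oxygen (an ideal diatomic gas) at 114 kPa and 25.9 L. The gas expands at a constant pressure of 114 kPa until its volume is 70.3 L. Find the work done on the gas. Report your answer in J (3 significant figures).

Isobaric: W = P ΔV.
W = (114 kPa)(70.3 − 25.9 L) = (114)(44.4) = 5062 J.
Work on gas = −W_by = -5062 J.

W ≈ -5060 J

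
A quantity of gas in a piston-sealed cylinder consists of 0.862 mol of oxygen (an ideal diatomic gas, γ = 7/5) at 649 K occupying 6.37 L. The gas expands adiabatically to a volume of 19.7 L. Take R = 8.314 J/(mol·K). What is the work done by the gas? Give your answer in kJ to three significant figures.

W ≈ 4.23 kJ

Adiabatic: TV^(γ−1) = const with γ = 7/5.
T₂ = T₁ (V₁/V₂)^(γ−1) = 649 × (6.37/19.7)^0.4 = 649 × 0.6366 = 413.2 K.
W_by = nCᵥ(T₁ − T₂) = (0.862)(20.79)(649 − 413.2) = 4226 J.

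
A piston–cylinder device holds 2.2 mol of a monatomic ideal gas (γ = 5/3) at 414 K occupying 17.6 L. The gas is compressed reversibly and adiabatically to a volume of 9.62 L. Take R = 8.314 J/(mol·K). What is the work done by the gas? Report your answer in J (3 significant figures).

Adiabatic: TV^(γ−1) = const with γ = 5/3.
T₂ = T₁ (V₁/V₂)^(γ−1) = 414 × (17.6/9.62)^0.667 = 414 × 1.496 = 619.3 K.
W_by = nCᵥ(T₁ − T₂) = (2.2)(12.47)(414 − 619.3) = -5632 J.

W ≈ -5630 J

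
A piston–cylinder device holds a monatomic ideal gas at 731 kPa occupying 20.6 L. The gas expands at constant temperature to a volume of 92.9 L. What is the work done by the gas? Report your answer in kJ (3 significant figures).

Isothermal: W = nRT ln(V₂/V₁) = P₁V₁ ln(V₂/V₁).
P₁V₁ = (731 kPa)(20.6 L) = 15059 J.
W = 15059 × ln(92.9/20.6) = 15059 × 1.506
W_by_gas = 22682 J.

W ≈ 22.7 kJ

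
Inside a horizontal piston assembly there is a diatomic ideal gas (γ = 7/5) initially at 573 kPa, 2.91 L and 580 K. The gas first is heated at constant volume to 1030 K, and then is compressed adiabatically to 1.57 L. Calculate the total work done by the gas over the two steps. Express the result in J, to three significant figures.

Step 1 (isochoric): W = 0 (constant volume).
After step 1: P = 1018 kPa (V unchanged).
Step 2 (adiabatic): W = (P₁V₁ − P₂V₂)/(γ−1) = (2961 − 3790)/0.4 = -2073 J.
W_total = 0 − 2073 = -2073 J.

W_total ≈ -2070 J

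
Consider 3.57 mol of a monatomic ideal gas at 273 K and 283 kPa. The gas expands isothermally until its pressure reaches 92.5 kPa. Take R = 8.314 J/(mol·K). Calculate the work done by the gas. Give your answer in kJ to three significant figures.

Isothermal process: W = nRT ln(V₂/V₁) = nRT ln(P₁/P₂).
W = (3.57)(8.314)(273) × ln(283/92.5)
  = 8103 × ln(3.059) = 8103 × 1.118
W_by_gas = 9061 J.

W ≈ 9.06 kJ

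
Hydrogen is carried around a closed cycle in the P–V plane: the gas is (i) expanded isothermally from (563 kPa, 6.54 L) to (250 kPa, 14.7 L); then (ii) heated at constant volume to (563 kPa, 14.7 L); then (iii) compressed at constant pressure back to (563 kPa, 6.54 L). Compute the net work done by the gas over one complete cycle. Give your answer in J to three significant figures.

W_net ≈ -1610 J

Leg (i): W = PᵢVᵢ ln(V_f/Vᵢ) = (3682) ln(14.7/6.54) = 2982 J.
Leg (ii): W = 0.
Leg (iii): W = PΔV = (563)(6.54 − 14.7) = -4594 J.
W_net = 2982 − 4594 = -1612 J.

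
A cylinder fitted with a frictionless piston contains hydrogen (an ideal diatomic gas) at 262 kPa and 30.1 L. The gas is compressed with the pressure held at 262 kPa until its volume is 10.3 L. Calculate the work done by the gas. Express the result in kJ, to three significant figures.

W ≈ -5.19 kJ

Isobaric: W = P ΔV.
W = (262 kPa)(10.3 − 30.1 L) = (262)(-19.8) = -5188 J.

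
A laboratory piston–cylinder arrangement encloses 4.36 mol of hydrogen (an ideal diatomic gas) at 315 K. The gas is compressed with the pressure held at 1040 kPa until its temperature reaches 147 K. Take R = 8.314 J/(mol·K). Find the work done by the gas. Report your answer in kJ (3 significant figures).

W ≈ -6.09 kJ

Isobaric: W = P ΔV = nR ΔT.
W = (4.36)(8.314)(147 − 315) = -6090 J.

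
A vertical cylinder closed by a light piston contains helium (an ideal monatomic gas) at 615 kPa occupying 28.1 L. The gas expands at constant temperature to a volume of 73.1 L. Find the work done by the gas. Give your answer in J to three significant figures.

Isothermal: W = nRT ln(V₂/V₁) = P₁V₁ ln(V₂/V₁).
P₁V₁ = (615 kPa)(28.1 L) = 17282 J.
W = 17282 × ln(73.1/28.1) = 17282 × 0.9561
W_by_gas = 16522 J.

W ≈ 16500 J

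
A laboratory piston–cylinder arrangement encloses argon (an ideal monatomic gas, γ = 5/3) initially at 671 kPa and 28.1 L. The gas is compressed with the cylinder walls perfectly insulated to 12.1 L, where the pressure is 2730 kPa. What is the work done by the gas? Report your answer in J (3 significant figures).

W ≈ -21300 J

Adiabatic: W = (P₁V₁ − P₂V₂)/(γ − 1) with γ = 5/3.
P₁V₁ = 18855 J, P₂V₂ = 33033 J.
W = (18855 − 33033) / 0.6667 = -21267 J.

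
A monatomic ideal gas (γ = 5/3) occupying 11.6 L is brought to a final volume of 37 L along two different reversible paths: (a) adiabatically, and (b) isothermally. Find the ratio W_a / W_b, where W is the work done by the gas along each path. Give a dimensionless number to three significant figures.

Path (a) adiabatic: W = P₁V₁(1 − (V₁/V₂)^(γ−1))/(γ−1) → W_a/(P₁V₁) = 0.8078.
Path (b) isothermal: W = P₁V₁ ln(V₂/V₁) → W_b/(P₁V₁) = 1.16.
W_a / W_b = 0.8078 / 1.16 = 0.6964.

W_a / W_b ≈ 0.696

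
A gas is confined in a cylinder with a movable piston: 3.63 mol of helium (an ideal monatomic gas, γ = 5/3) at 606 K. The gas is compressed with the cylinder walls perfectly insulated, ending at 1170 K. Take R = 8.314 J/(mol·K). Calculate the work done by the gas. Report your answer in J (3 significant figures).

W ≈ -25500 J

Adiabatic ⇒ Q = 0, so W_by = −ΔU = nCᵥ(T₁ − T₂).
Cᵥ = 3R/2 = 12.47 J/(mol·K).
W = (3.63)(12.47)(606 − 1170) = -25532 J.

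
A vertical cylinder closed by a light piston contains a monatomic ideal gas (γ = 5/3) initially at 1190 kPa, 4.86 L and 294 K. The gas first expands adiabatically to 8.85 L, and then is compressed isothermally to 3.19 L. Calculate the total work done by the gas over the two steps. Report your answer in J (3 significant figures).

Step 1 (adiabatic): W = (P₁V₁ − P₂V₂)/(γ−1) = (5783 − 3878)/0.667 = 2858 J.
After step 1: P = 438.2 kPa, V = 8.85 L, T = 197.2 K.
Step 2 (isothermal): W = P₁V₁ ln(V₂/V₁) = (3878) ln(3.19/8.85) = -3957 J.
W_total = 2858 − 3957 = -1100 J.

W_total ≈ -1100 J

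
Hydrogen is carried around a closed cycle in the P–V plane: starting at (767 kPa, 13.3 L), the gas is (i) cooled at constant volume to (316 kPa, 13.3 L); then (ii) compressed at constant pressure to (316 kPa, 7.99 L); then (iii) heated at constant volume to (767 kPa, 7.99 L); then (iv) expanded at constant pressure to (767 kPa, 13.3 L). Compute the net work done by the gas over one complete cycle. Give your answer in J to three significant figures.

W_net ≈ 2390 J

Constant-volume legs do no work.
W(ii) = (316)(7.99 − 13.3) = -1678 J; W(iv) = (767)(13.3 − 7.99) = 4073 J.
W_net = -1678 + 4073 = 2395 J (the clockwise enclosed area).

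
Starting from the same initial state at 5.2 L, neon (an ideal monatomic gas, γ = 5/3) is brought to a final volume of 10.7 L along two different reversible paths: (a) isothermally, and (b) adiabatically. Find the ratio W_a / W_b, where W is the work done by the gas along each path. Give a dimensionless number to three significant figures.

W_a / W_b ≈ 1.26

Path (a) isothermal: W = P₁V₁ ln(V₂/V₁) → W_a/(P₁V₁) = 0.7216.
Path (b) adiabatic: W = P₁V₁(1 − (V₁/V₂)^(γ−1))/(γ−1) → W_b/(P₁V₁) = 0.5728.
W_a / W_b = 0.7216 / 0.5728 = 1.26.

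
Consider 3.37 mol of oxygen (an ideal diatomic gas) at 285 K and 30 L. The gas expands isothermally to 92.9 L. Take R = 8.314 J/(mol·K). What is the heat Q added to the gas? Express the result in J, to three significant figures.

Isothermal ⇒ ΔU = 0, so Q = W = nRT ln(V₂/V₁).
Q = (3.37)(8.314)(285) ln(92.9/30) = 7985 × 1.13 = 9026 J.

Q ≈ 9030 J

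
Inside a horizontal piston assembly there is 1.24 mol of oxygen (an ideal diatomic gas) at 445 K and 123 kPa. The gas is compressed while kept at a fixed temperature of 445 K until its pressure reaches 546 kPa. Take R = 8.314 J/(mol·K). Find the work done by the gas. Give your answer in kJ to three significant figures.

W ≈ -6.84 kJ

Isothermal process: W = nRT ln(V₂/V₁) = nRT ln(P₁/P₂).
W = (1.24)(8.314)(445) × ln(123/546)
  = 4588 × ln(0.2253) = 4588 × -1.49
W_by_gas = -6838 J.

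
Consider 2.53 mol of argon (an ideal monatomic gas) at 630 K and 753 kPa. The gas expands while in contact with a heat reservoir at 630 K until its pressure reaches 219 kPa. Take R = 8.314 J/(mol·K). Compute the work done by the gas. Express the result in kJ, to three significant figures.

Isothermal process: W = nRT ln(V₂/V₁) = nRT ln(P₁/P₂).
W = (2.53)(8.314)(630) × ln(753/219)
  = 13252 × ln(3.438) = 13252 × 1.235
W_by_gas = 16366 J.

W ≈ 16.4 kJ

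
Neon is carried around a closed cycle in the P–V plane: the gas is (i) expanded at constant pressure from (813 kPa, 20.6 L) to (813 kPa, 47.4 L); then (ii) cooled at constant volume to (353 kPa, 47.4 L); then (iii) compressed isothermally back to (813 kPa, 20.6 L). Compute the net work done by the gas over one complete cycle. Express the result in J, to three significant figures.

W_net ≈ 7840 J

Leg (i): W = PΔV = (813)(47.4 − 20.6) = 21788 J.
Leg (ii): W = 0.
Leg (iii): W = PᵢVᵢ ln(V_f/Vᵢ) = (16732) ln(20.6/47.4) = -13943 J.
W_net = 21788 − 13943 = 7845 J.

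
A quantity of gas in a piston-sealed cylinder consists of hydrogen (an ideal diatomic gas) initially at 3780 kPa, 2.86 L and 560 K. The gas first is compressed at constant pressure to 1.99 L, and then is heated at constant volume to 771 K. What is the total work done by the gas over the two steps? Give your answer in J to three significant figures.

Step 1 (isobaric): W = PΔV = (3780 kPa)(1.99 − 2.86 L) = -3289 J.
Step 2 (isochoric): W = 0 (constant volume).
W_total = -3289 + 0 = -3289 J.

W_total ≈ -3290 J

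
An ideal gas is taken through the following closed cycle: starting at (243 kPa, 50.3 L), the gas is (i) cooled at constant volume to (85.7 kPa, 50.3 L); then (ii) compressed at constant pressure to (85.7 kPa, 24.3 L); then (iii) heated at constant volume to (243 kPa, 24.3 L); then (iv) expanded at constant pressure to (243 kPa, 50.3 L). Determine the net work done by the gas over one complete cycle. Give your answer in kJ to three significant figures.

Constant-volume legs do no work.
W(ii) = (85.7)(24.3 − 50.3) = -2228 J; W(iv) = (243)(50.3 − 24.3) = 6318 J.
W_net = -2228 + 6318 = 4090 J (the clockwise enclosed area).

W_net ≈ 4.09 kJ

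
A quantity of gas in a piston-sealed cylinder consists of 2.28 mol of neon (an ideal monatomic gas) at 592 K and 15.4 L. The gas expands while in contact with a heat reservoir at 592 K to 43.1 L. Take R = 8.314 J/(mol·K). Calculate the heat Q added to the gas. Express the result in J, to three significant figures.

Q ≈ 11500 J

Isothermal ⇒ ΔU = 0, so Q = W = nRT ln(V₂/V₁).
Q = (2.28)(8.314)(592) ln(43.1/15.4) = 11222 × 1.029 = 11549 J.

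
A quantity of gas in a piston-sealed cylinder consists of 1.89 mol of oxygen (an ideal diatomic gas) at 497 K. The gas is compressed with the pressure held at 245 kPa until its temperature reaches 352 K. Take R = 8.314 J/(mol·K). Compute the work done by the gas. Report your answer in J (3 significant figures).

Isobaric: W = P ΔV = nR ΔT.
W = (1.89)(8.314)(352 − 497) = -2278 J.

W ≈ -2280 J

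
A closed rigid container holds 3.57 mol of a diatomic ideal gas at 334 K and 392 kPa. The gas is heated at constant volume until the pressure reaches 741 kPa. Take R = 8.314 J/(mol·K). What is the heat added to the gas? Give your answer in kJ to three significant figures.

Constant volume ⇒ W = 0, so Q = ΔU = nCᵥΔT with Cᵥ = 5R/2 = 20.79 J/(mol·K).
At constant V, T₂/T₁ = P₂/P₁ ⇒ ΔT = T₁(P₂/P₁ − 1) = 334·(741/392 − 1) = 297.4 K.
ΔU = (3.57)(20.79)(297.4) = 22065 J.

Q ≈ 22.1 kJ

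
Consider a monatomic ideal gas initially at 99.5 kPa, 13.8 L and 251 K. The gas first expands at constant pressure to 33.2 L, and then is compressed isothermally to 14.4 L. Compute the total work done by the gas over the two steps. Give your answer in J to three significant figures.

Step 1 (isobaric): W = PΔV = (99.5 kPa)(33.2 − 13.8 L) = 1930 J.
After step 1: P = 99.5 kPa, V = 33.2 L, T = 603.9 K.
Step 2 (isothermal): W = P₁V₁ ln(V₂/V₁) = (3303) ln(14.4/33.2) = -2759 J.
W_total = 1930 − 2759 = -829.1 J.

W_total ≈ -829 J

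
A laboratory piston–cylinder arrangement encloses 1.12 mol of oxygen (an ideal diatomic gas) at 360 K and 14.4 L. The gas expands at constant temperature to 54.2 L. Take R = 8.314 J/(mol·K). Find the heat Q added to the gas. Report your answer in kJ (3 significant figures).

Q ≈ 4.44 kJ

Isothermal ⇒ ΔU = 0, so Q = W = nRT ln(V₂/V₁).
Q = (1.12)(8.314)(360) ln(54.2/14.4) = 3352 × 1.325 = 4443 J.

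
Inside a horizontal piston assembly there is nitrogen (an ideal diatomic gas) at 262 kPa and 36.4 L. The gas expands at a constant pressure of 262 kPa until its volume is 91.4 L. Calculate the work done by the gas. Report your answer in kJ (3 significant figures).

Isobaric: W = P ΔV.
W = (262 kPa)(91.4 − 36.4 L) = (262)(55) = 14410 J.

W ≈ 14.4 kJ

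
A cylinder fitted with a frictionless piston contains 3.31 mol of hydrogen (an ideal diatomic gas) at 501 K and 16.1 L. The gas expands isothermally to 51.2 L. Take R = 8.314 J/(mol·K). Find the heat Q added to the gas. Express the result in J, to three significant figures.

Q ≈ 16000 J

Isothermal ⇒ ΔU = 0, so Q = W = nRT ln(V₂/V₁).
Q = (3.31)(8.314)(501) ln(51.2/16.1) = 13787 × 1.157 = 15951 J.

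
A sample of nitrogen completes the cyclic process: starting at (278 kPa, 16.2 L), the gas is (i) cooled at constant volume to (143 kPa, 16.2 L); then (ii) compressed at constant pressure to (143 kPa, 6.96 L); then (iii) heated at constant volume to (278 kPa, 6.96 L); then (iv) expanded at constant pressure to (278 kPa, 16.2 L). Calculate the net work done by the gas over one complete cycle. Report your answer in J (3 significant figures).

Constant-volume legs do no work.
W(ii) = (143)(6.96 − 16.2) = -1321 J; W(iv) = (278)(16.2 − 6.96) = 2569 J.
W_net = -1321 + 2569 = 1247 J (the clockwise enclosed area).

W_net ≈ 1250 J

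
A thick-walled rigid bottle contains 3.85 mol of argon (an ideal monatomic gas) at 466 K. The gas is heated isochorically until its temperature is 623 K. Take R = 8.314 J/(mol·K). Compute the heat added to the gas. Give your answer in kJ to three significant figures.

Q ≈ 7.54 kJ

Constant volume ⇒ W = 0, so Q = ΔU = nCᵥΔT with Cᵥ = 3R/2 = 12.47 J/(mol·K).
ΔU = (3.85)(12.47)(623 − 466) = 7538 J.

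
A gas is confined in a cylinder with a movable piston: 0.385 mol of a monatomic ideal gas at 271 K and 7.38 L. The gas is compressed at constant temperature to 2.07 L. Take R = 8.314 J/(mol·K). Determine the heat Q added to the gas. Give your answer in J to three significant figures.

Q ≈ -1100 J

Isothermal ⇒ ΔU = 0, so Q = W = nRT ln(V₂/V₁).
Q = (0.385)(8.314)(271) ln(2.07/7.38) = 867.4 × -1.271 = -1103 J.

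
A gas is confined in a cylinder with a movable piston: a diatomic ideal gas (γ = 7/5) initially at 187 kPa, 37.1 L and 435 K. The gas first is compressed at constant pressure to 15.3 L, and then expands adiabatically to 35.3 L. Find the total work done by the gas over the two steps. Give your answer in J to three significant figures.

Step 1 (isobaric): W = PΔV = (187 kPa)(15.3 − 37.1 L) = -4077 J.
After step 1: P = 187 kPa, V = 15.3 L, T = 179.4 K.
Step 2 (adiabatic): W = (P₁V₁ − P₂V₂)/(γ−1) = (2861 − 2048)/0.4 = 2033 J.
W_total = -4077 + 2033 = -2043 J.

W_total ≈ -2040 J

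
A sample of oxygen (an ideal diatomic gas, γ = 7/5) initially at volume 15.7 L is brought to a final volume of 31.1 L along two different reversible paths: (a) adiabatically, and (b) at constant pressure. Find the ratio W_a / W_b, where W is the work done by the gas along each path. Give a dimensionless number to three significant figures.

Path (a) adiabatic: W = P₁V₁(1 − (V₁/V₂)^(γ−1))/(γ−1) → W_a/(P₁V₁) = 0.5981.
Path (b) isobaric: W = P₁(V₂ − V₁) → W_b/(P₁V₁) = 0.9809.
W_a / W_b = 0.5981 / 0.9809 = 0.6097.

W_a / W_b ≈ 0.610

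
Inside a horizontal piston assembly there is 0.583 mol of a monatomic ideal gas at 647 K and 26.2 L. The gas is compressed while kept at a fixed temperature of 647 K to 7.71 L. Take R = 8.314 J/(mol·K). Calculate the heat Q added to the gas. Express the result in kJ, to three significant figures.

Q ≈ -3.84 kJ

Isothermal ⇒ ΔU = 0, so Q = W = nRT ln(V₂/V₁).
Q = (0.583)(8.314)(647) ln(7.71/26.2) = 3136 × -1.223 = -3836 J.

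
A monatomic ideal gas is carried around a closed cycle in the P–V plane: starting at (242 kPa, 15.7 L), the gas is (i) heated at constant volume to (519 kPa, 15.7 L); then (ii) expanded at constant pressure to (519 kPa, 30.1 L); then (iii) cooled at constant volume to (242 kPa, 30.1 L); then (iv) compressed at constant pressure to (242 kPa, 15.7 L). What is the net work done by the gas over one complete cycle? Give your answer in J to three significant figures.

W_net ≈ 3990 J

Constant-volume legs do no work.
W(ii) = (519)(30.1 − 15.7) = 7474 J; W(iv) = (242)(15.7 − 30.1) = -3485 J.
W_net = 7474 − 3485 = 3989 J (the clockwise enclosed area).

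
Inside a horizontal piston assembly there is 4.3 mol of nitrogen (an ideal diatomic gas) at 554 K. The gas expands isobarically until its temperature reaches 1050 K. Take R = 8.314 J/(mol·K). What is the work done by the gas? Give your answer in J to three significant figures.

W ≈ 17700 J

Isobaric: W = P ΔV = nR ΔT.
W = (4.3)(8.314)(1050 − 554) = 17732 J.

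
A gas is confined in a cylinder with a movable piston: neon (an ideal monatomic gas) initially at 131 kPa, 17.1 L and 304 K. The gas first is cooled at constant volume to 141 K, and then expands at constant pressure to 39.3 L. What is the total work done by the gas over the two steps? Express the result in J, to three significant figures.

W_total ≈ 1350 J

Step 1 (isochoric): W = 0 (constant volume).
After step 1: P = 60.76 kPa (V unchanged).
Step 2 (isobaric): W = PΔV = (60.76 kPa)(39.3 − 17.1 L) = 1349 J.
W_total = 0 + 1349 = 1349 J.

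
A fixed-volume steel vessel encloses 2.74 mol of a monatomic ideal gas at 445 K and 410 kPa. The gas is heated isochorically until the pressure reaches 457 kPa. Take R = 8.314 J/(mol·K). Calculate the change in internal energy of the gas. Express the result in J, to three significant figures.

Constant volume ⇒ W = 0, so Q = ΔU = nCᵥΔT with Cᵥ = 3R/2 = 12.47 J/(mol·K).
At constant V, T₂/T₁ = P₂/P₁ ⇒ ΔT = T₁(P₂/P₁ − 1) = 445·(457/410 − 1) = 51.01 K.
ΔU = (2.74)(12.47)(51.01) = 1743 J.

ΔU ≈ 1740 J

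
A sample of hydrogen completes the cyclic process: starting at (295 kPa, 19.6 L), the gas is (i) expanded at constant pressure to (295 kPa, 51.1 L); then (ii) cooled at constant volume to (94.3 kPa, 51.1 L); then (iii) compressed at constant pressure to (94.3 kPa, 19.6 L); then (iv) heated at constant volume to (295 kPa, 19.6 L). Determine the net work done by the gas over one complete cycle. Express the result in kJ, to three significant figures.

W_net ≈ 6.32 kJ

Constant-volume legs do no work.
W(i) = (295)(51.1 − 19.6) = 9292 J; W(iii) = (94.3)(19.6 − 51.1) = -2970 J.
W_net = 9292 − 2970 = 6322 J (the clockwise enclosed area).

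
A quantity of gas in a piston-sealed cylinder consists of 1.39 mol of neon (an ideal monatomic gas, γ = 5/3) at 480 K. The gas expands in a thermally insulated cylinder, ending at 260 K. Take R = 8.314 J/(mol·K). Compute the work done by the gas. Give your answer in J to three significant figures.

W ≈ 3810 J

Adiabatic ⇒ Q = 0, so W_by = −ΔU = nCᵥ(T₁ − T₂).
Cᵥ = 3R/2 = 12.47 J/(mol·K).
W = (1.39)(12.47)(480 − 260) = 3814 J.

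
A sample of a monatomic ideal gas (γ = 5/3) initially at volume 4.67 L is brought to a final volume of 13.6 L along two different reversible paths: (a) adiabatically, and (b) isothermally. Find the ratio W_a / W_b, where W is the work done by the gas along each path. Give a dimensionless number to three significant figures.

Path (a) adiabatic: W = P₁V₁(1 − (V₁/V₂)^(γ−1))/(γ−1) → W_a/(P₁V₁) = 0.7645.
Path (b) isothermal: W = P₁V₁ ln(V₂/V₁) → W_b/(P₁V₁) = 1.069.
W_a / W_b = 0.7645 / 1.069 = 0.7152.

W_a / W_b ≈ 0.715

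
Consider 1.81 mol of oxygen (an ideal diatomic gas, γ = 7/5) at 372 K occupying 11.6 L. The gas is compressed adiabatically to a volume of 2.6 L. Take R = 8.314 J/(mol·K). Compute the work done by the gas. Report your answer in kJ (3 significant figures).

W ≈ -11.5 kJ

Adiabatic: TV^(γ−1) = const with γ = 7/5.
T₂ = T₁ (V₁/V₂)^(γ−1) = 372 × (11.6/2.6)^0.4 = 372 × 1.819 = 676.6 K.
W_by = nCᵥ(T₁ − T₂) = (1.81)(20.79)(372 − 676.6) = -11460 J.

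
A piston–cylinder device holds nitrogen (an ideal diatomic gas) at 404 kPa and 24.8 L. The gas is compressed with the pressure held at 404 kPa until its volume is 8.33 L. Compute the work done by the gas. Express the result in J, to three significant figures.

Isobaric: W = P ΔV.
W = (404 kPa)(8.33 − 24.8 L) = (404)(-16.47) = -6654 J.

W ≈ -6650 J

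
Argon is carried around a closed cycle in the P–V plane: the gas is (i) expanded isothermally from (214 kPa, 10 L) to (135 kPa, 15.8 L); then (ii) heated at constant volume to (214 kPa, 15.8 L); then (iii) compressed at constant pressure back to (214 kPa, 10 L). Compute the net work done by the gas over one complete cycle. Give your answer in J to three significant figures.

W_net ≈ -262 J

Leg (i): W = PᵢVᵢ ln(V_f/Vᵢ) = (2140) ln(15.8/10) = 978.9 J.
Leg (ii): W = 0.
Leg (iii): W = PΔV = (214)(10 − 15.8) = -1241 J.
W_net = 978.9 − 1241 = -262.3 J.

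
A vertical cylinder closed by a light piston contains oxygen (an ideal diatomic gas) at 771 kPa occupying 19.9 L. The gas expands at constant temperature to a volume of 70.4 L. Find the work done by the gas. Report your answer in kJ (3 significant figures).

W ≈ 19.4 kJ

Isothermal: W = nRT ln(V₂/V₁) = P₁V₁ ln(V₂/V₁).
P₁V₁ = (771 kPa)(19.9 L) = 15343 J.
W = 15343 × ln(70.4/19.9) = 15343 × 1.263
W_by_gas = 19385 J.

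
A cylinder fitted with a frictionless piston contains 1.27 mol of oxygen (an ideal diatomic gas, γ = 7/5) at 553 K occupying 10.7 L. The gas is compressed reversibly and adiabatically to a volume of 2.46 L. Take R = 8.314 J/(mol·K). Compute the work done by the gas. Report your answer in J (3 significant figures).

Adiabatic: TV^(γ−1) = const with γ = 7/5.
T₂ = T₁ (V₁/V₂)^(γ−1) = 553 × (10.7/2.46)^0.4 = 553 × 1.8 = 995.6 K.
W_by = nCᵥ(T₁ − T₂) = (1.27)(20.79)(553 − 995.6) = -11684 J.

W ≈ -11700 J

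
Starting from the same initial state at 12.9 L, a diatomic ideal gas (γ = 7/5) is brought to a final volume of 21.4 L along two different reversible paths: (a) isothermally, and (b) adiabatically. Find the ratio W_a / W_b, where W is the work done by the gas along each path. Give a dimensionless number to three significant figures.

Path (a) isothermal: W = P₁V₁ ln(V₂/V₁) → W_a/(P₁V₁) = 0.5062.
Path (b) adiabatic: W = P₁V₁(1 − (V₁/V₂)^(γ−1))/(γ−1) → W_b/(P₁V₁) = 0.4582.
W_a / W_b = 0.5062 / 0.4582 = 1.105.

W_a / W_b ≈ 1.10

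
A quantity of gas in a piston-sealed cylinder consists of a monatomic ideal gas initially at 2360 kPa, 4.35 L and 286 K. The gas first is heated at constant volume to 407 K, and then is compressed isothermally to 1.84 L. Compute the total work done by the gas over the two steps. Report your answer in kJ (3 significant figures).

Step 1 (isochoric): W = 0 (constant volume).
After step 1: P = 3358 kPa (V unchanged).
Step 2 (isothermal): W = P₁V₁ ln(V₂/V₁) = (14609) ln(1.84/4.35) = -12570 J.
W_total = 0 − 12570 = -12570 J.

W_total ≈ -12.6 kJ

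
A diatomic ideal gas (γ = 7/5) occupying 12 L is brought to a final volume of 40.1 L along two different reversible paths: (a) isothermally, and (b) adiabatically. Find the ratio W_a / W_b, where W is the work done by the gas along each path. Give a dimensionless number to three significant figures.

Path (a) isothermal: W = P₁V₁ ln(V₂/V₁) → W_a/(P₁V₁) = 1.206.
Path (b) adiabatic: W = P₁V₁(1 − (V₁/V₂)^(γ−1))/(γ−1) → W_b/(P₁V₁) = 0.957.
W_a / W_b = 1.206 / 0.957 = 1.261.

W_a / W_b ≈ 1.26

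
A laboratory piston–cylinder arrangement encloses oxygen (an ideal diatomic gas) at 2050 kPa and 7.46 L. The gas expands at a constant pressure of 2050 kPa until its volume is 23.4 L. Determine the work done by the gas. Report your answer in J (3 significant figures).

Isobaric: W = P ΔV.
W = (2050 kPa)(23.4 − 7.46 L) = (2050)(15.94) = 32677 J.

W ≈ 32700 J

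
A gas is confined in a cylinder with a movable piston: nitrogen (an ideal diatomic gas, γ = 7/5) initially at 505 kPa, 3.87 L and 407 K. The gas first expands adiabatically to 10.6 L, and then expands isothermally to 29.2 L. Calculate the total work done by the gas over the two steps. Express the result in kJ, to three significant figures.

Step 1 (adiabatic): W = (P₁V₁ − P₂V₂)/(γ−1) = (1954 − 1306)/0.4 = 1621 J.
After step 1: P = 123.2 kPa, V = 10.6 L, T = 272 K.
Step 2 (isothermal): W = P₁V₁ ln(V₂/V₁) = (1306) ln(29.2/10.6) = 1323 J.
W_total = 1621 + 1323 = 2944 J.

W_total ≈ 2.94 kJ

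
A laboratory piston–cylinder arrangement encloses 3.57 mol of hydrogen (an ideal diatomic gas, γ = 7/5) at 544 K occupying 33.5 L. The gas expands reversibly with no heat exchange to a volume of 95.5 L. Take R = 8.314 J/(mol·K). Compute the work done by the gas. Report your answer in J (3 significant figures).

W ≈ 13800 J

Adiabatic: TV^(γ−1) = const with γ = 7/5.
T₂ = T₁ (V₁/V₂)^(γ−1) = 544 × (33.5/95.5)^0.4 = 544 × 0.6577 = 357.8 K.
W_by = nCᵥ(T₁ − T₂) = (3.57)(20.79)(544 − 357.8) = 13818 J.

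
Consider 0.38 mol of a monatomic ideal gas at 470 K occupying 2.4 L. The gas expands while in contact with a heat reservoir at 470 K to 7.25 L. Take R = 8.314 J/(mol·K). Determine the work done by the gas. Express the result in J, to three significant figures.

W ≈ 1640 J

Isothermal: W = nRT ln(V₂/V₁).
W = (0.38)(8.314)(470) × ln(7.25/2.4)
  = 1485 × 1.106
W_by_gas = 1642 J.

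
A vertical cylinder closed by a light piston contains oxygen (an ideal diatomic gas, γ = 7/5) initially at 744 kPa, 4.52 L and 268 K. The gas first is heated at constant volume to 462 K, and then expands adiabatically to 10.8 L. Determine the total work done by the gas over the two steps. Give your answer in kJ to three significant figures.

W_total ≈ 4.26 kJ

Step 1 (isochoric): W = 0 (constant volume).
After step 1: P = 1283 kPa (V unchanged).
Step 2 (adiabatic): W = (P₁V₁ − P₂V₂)/(γ−1) = (5797 − 4092)/0.4 = 4264 J.
W_total = 0 + 4264 = 4264 J.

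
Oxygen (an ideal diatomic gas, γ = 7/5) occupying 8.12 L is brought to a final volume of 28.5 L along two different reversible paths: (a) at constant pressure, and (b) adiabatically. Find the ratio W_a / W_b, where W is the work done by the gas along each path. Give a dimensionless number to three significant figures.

W_a / W_b ≈ 2.54

Path (a) isobaric: W = P₁(V₂ − V₁) → W_a/(P₁V₁) = 2.51.
Path (b) adiabatic: W = P₁V₁(1 − (V₁/V₂)^(γ−1))/(γ−1) → W_b/(P₁V₁) = 0.9871.
W_a / W_b = 2.51 / 0.9871 = 2.543.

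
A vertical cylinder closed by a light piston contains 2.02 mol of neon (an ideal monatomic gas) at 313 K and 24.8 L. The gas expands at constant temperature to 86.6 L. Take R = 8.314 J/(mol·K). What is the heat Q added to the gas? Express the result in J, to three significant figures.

Q ≈ 6570 J

Isothermal ⇒ ΔU = 0, so Q = W = nRT ln(V₂/V₁).
Q = (2.02)(8.314)(313) ln(86.6/24.8) = 5257 × 1.25 = 6573 J.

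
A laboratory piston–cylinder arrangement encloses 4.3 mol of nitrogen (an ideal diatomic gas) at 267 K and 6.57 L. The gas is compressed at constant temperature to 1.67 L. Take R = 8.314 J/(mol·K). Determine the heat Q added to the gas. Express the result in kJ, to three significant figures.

Isothermal ⇒ ΔU = 0, so Q = W = nRT ln(V₂/V₁).
Q = (4.3)(8.314)(267) ln(1.67/6.57) = 9545 × -1.37 = -13074 J.

Q ≈ -13.1 kJ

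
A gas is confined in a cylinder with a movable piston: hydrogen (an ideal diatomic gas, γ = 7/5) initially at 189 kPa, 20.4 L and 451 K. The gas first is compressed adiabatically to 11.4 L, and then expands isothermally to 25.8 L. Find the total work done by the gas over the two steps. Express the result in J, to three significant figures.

Step 1 (adiabatic): W = (P₁V₁ − P₂V₂)/(γ−1) = (3856 − 4866)/0.4 = -2526 J.
After step 1: P = 426.9 kPa, V = 11.4 L, T = 569.2 K.
Step 2 (isothermal): W = P₁V₁ ln(V₂/V₁) = (4866) ln(25.8/11.4) = 3974 J.
W_total = -2526 + 3974 = 1448 J.

W_total ≈ 1450 J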